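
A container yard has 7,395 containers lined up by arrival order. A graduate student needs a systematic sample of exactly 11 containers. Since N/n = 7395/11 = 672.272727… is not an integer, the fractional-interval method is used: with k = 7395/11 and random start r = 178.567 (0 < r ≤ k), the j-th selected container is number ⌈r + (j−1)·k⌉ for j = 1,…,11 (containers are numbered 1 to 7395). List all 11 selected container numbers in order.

j=1: r + 0k = 178.567 → ⌈·⌉ = 179
j=2: r + 1k = 850.839727… → ⌈·⌉ = 851
j=3: r + 2k = 1523.112454… → ⌈·⌉ = 1524
j=4: r + 3k = 2195.385181… → ⌈·⌉ = 2196
j=5: r + 4k = 2867.657909… → ⌈·⌉ = 2868
j=6: r + 5k = 3539.930636… → ⌈·⌉ = 3540
j=7: r + 6k = 4212.203363… → ⌈·⌉ = 4213
j=8: r + 7k = 4884.476090… → ⌈·⌉ = 4885
j=9: r + 8k = 5556.748818… → ⌈·⌉ = 5557
j=10: r + 9k = 6229.021545… → ⌈·⌉ = 6230
j=11: r + 10k = 6901.294272… → ⌈·⌉ = 6902

179, 851, 1524, 2196, 2868, 3540, 4213, 4885, 5557, 6230, 6902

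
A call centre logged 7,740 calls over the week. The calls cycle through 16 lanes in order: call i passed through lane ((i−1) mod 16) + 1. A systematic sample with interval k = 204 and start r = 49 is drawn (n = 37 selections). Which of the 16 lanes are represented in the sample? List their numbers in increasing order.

Consecutive selections differ by k = 204, so their lane numbers differ by 204 mod 16 = 12.
gcd(204, 16) = 4, so the sample visits 16/4 = 4 distinct residues mod 16.
Start 49 is lane 1; the lanes hit are 1, 5, 9, 13.

1, 5, 9, 13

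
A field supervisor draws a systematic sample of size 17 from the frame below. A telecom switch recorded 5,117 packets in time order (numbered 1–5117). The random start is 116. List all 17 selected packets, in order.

116, 417, 718, 1019, 1320, 1621, 1922, 2223, 2524, 2825, 3126, 3427, 3728, 4029, 4330, 4631, 4932

k = N/n = 5117/17 = 301
packet 1: 116
packet 2: 116 + 301 = 417
packet 3: 417 + 301 = 718
packet 4: 718 + 301 = 1019
packet 5: 1019 + 301 = 1320
packet 6: 1320 + 301 = 1621
packet 7: 1621 + 301 = 1922
packet 8: 1922 + 301 = 2223
packet 9: 2223 + 301 = 2524
packet 10: 2524 + 301 = 2825
packet 11: 2825 + 301 = 3126
packet 12: 3126 + 301 = 3427
packet 13: 3427 + 301 = 3728
packet 14: 3728 + 301 = 4029
packet 15: 4029 + 301 = 4330
packet 16: 4330 + 301 = 4631
packet 17: 4631 + 301 = 4932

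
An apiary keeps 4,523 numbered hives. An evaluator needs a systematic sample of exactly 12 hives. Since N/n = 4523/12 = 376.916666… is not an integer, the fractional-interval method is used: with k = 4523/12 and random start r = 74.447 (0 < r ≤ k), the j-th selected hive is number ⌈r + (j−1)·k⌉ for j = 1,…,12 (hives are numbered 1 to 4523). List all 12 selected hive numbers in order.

j=1: r + 0k = 74.447 → ⌈·⌉ = 75
j=2: r + 1k = 451.363666… → ⌈·⌉ = 452
j=3: r + 2k = 828.280333… → ⌈·⌉ = 829
j=4: r + 3k = 1205.197 → ⌈·⌉ = 1206
j=5: r + 4k = 1582.113666… → ⌈·⌉ = 1583
j=6: r + 5k = 1959.030333… → ⌈·⌉ = 1960
j=7: r + 6k = 2335.947 → ⌈·⌉ = 2336
j=8: r + 7k = 2712.863666… → ⌈·⌉ = 2713
j=9: r + 8k = 3089.780333… → ⌈·⌉ = 3090
j=10: r + 9k = 3466.697 → ⌈·⌉ = 3467
j=11: r + 10k = 3843.613666… → ⌈·⌉ = 3844
j=12: r + 11k = 4220.530333… → ⌈·⌉ = 4221

75, 452, 829, 1206, 1583, 1960, 2336, 2713, 3090, 3467, 3844, 4221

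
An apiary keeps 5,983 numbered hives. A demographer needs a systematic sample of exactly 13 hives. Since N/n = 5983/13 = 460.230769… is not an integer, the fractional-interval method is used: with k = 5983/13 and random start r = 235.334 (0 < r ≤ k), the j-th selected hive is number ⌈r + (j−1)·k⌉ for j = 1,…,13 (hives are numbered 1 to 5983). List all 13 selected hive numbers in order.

236, 696, 1156, 1617, 2077, 2537, 2997, 3457, 3918, 4378, 4838, 5298, 5759

j=1: r + 0k = 235.334 → ⌈·⌉ = 236
j=2: r + 1k = 695.564769… → ⌈·⌉ = 696
j=3: r + 2k = 1155.795538… → ⌈·⌉ = 1156
j=4: r + 3k = 1616.026307… → ⌈·⌉ = 1617
j=5: r + 4k = 2076.257076… → ⌈·⌉ = 2077
j=6: r + 5k = 2536.487846… → ⌈·⌉ = 2537
j=7: r + 6k = 2996.718615… → ⌈·⌉ = 2997
j=8: r + 7k = 3456.949384… → ⌈·⌉ = 3457
j=9: r + 8k = 3917.180153… → ⌈·⌉ = 3918
j=10: r + 9k = 4377.410923… → ⌈·⌉ = 4378
j=11: r + 10k = 4837.641692… → ⌈·⌉ = 4838
j=12: r + 11k = 5297.872461… → ⌈·⌉ = 5298
j=13: r + 12k = 5758.103230… → ⌈·⌉ = 5759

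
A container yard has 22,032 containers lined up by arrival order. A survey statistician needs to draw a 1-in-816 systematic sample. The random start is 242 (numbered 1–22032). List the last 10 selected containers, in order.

18th selection = 242 + 17×816 = 14114
19th: 14114 + 816 = 14930
20th: 14930 + 816 = 15746
21st: 15746 + 816 = 16562
22nd: 16562 + 816 = 17378
23rd: 17378 + 816 = 18194
24th: 18194 + 816 = 19010
25th: 19010 + 816 = 19826
26th: 19826 + 816 = 20642
27th: 20642 + 816 = 21458

14114, 14930, 15746, 16562, 17378, 18194, 19010, 19826, 20642, 21458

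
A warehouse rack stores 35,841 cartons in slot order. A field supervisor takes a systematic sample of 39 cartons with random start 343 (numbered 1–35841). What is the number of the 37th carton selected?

33427

k = 35841/39 = 919
37th selection = r + (37−1)·k = 343 + 36×919 = 343 + 33084 = 33427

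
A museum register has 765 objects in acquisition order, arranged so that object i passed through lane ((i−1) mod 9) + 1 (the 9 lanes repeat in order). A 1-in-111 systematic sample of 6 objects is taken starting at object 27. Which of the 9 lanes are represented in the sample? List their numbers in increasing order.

3, 6, 9

Consecutive selections differ by k = 111, so their lane numbers differ by 111 mod 9 = 3.
gcd(111, 9) = 3, so the sample visits 9/3 = 3 distinct residues mod 9.
Start 27 is lane 9; the lanes hit are 3, 6, 9.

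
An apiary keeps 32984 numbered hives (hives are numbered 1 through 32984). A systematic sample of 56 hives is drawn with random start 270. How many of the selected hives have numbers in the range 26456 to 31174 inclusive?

8

k = 32984/56 = 589
First selection ≥ 26456: 270 + ⌈(26456−270)/589⌉·589 = 270 + 45×589 = 26775
Last selection ≤ 31174: 270 + ⌊(31174−270)/589⌋·589 = 270 + 52×589 = 30898
Count = 52 − 45 + 1 = 8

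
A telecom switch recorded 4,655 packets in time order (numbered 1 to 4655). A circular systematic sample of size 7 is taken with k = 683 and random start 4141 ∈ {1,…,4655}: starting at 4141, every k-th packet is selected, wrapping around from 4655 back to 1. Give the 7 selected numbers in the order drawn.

Selection 1: 4141
Selection 2: 4141 + 683 = 4824 → 4824 − 4655 = 169
Selection 3: 169 + 683 = 852
Selection 4: 852 + 683 = 1535
Selection 5: 1535 + 683 = 2218
Selection 6: 2218 + 683 = 2901
Selection 7: 2901 + 683 = 3584

4141, 169, 852, 1535, 2218, 2901, 3584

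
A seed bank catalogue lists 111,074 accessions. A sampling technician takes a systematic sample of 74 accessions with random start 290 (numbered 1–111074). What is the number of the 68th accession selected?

100857

k = 111074/74 = 1501
68th selection = r + (68−1)·k = 290 + 67×1501 = 290 + 100567 = 100857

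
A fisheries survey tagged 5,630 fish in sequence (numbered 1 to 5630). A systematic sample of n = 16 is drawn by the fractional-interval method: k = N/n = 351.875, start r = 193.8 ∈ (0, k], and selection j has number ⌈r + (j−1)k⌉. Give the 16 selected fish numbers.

194, 546, 898, 1250, 1602, 1954, 2306, 2657, 3009, 3361, 3713, 4065, 4417, 4769, 5121, 5472

j=1: r + 0k = 193.8 → ⌈·⌉ = 194
j=2: r + 1k = 545.675 → ⌈·⌉ = 546
j=3: r + 2k = 897.55 → ⌈·⌉ = 898
j=4: r + 3k = 1249.425 → ⌈·⌉ = 1250
j=5: r + 4k = 1601.3 → ⌈·⌉ = 1602
j=6: r + 5k = 1953.175 → ⌈·⌉ = 1954
j=7: r + 6k = 2305.05 → ⌈·⌉ = 2306
j=8: r + 7k = 2656.925 → ⌈·⌉ = 2657
j=9: r + 8k = 3008.8 → ⌈·⌉ = 3009
j=10: r + 9k = 3360.675 → ⌈·⌉ = 3361
j=11: r + 10k = 3712.55 → ⌈·⌉ = 3713
j=12: r + 11k = 4064.425 → ⌈·⌉ = 4065
j=13: r + 12k = 4416.3 → ⌈·⌉ = 4417
j=14: r + 13k = 4768.175 → ⌈·⌉ = 4769
j=15: r + 14k = 5120.05 → ⌈·⌉ = 5121
j=16: r + 15k = 5471.925 → ⌈·⌉ = 5472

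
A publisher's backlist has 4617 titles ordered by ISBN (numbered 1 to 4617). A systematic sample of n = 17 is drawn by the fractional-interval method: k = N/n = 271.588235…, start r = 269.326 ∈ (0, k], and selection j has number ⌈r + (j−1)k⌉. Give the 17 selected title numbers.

270, 541, 813, 1085, 1356, 1628, 1899, 2171, 2443, 2714, 2986, 3257, 3529, 3800, 4072, 4344, 4615

j=1: r + 0k = 269.326 → ⌈·⌉ = 270
j=2: r + 1k = 540.914235… → ⌈·⌉ = 541
j=3: r + 2k = 812.502470… → ⌈·⌉ = 813
j=4: r + 3k = 1084.090705… → ⌈·⌉ = 1085
j=5: r + 4k = 1355.678941… → ⌈·⌉ = 1356
j=6: r + 5k = 1627.267176… → ⌈·⌉ = 1628
j=7: r + 6k = 1898.855411… → ⌈·⌉ = 1899
j=8: r + 7k = 2170.443647… → ⌈·⌉ = 2171
j=9: r + 8k = 2442.031882… → ⌈·⌉ = 2443
j=10: r + 9k = 2713.620117… → ⌈·⌉ = 2714
j=11: r + 10k = 2985.208352… → ⌈·⌉ = 2986
j=12: r + 11k = 3256.796588… → ⌈·⌉ = 3257
j=13: r + 12k = 3528.384823… → ⌈·⌉ = 3529
j=14: r + 13k = 3799.973058… → ⌈·⌉ = 3800
j=15: r + 14k = 4071.561294… → ⌈·⌉ = 4072
j=16: r + 15k = 4343.149529… → ⌈·⌉ = 4344
j=17: r + 16k = 4614.737764… → ⌈·⌉ = 4615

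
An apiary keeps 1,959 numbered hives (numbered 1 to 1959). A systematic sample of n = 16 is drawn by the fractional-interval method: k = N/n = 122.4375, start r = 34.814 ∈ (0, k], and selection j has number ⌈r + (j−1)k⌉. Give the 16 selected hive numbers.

35, 158, 280, 403, 525, 648, 770, 892, 1015, 1137, 1260, 1382, 1505, 1627, 1749, 1872

j=1: r + 0k = 34.814 → ⌈·⌉ = 35
j=2: r + 1k = 157.2515 → ⌈·⌉ = 158
j=3: r + 2k = 279.689 → ⌈·⌉ = 280
j=4: r + 3k = 402.1265 → ⌈·⌉ = 403
j=5: r + 4k = 524.564 → ⌈·⌉ = 525
j=6: r + 5k = 647.0015 → ⌈·⌉ = 648
j=7: r + 6k = 769.439 → ⌈·⌉ = 770
j=8: r + 7k = 891.8765 → ⌈·⌉ = 892
j=9: r + 8k = 1014.314 → ⌈·⌉ = 1015
j=10: r + 9k = 1136.7515 → ⌈·⌉ = 1137
j=11: r + 10k = 1259.189 → ⌈·⌉ = 1260
j=12: r + 11k = 1381.6265 → ⌈·⌉ = 1382
j=13: r + 12k = 1504.064 → ⌈·⌉ = 1505
j=14: r + 13k = 1626.5015 → ⌈·⌉ = 1627
j=15: r + 14k = 1748.939 → ⌈·⌉ = 1749
j=16: r + 15k = 1871.3765 → ⌈·⌉ = 1872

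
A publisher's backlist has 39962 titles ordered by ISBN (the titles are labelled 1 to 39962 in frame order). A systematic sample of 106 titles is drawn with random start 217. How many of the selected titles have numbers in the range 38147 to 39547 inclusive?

k = 39962/106 = 377
First selection ≥ 38147: 217 + ⌈(38147−217)/377⌉·377 = 217 + 101×377 = 38294
Last selection ≤ 39547: 217 + ⌊(39547−217)/377⌋·377 = 217 + 104×377 = 39425
Count = 104 − 101 + 1 = 4

4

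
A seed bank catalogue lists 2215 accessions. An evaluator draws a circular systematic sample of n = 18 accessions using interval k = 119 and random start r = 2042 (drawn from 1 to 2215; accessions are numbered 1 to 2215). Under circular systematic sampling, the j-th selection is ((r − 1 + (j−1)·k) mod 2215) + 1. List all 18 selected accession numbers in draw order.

Selection 1: 2042
Selection 2: 2042 + 119 = 2161
Selection 3: 2161 + 119 = 2280 → 2280 − 2215 = 65
Selection 4: 65 + 119 = 184
Selection 5: 184 + 119 = 303
Selection 6: 303 + 119 = 422
Selection 7: 422 + 119 = 541
Selection 8: 541 + 119 = 660
Selection 9: 660 + 119 = 779
Selection 10: 779 + 119 = 898
Selection 11: 898 + 119 = 1017
Selection 12: 1017 + 119 = 1136
Selection 13: 1136 + 119 = 1255
Selection 14: 1255 + 119 = 1374
Selection 15: 1374 + 119 = 1493
Selection 16: 1493 + 119 = 1612
Selection 17: 1612 + 119 = 1731
Selection 18: 1731 + 119 = 1850

2042, 2161, 65, 184, 303, 422, 541, 660, 779, 898, 1017, 1136, 1255, 1374, 1493, 1612, 1731, 1850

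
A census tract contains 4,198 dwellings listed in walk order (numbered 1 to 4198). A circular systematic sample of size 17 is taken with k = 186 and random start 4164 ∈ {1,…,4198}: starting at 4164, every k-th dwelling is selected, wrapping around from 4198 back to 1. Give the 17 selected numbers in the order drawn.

4164, 152, 338, 524, 710, 896, 1082, 1268, 1454, 1640, 1826, 2012, 2198, 2384, 2570, 2756, 2942

Selection 1: 4164
Selection 2: 4164 + 186 = 4350 → 4350 − 4198 = 152
Selection 3: 152 + 186 = 338
Selection 4: 338 + 186 = 524
Selection 5: 524 + 186 = 710
Selection 6: 710 + 186 = 896
Selection 7: 896 + 186 = 1082
Selection 8: 1082 + 186 = 1268
Selection 9: 1268 + 186 = 1454
Selection 10: 1454 + 186 = 1640
Selection 11: 1640 + 186 = 1826
Selection 12: 1826 + 186 = 2012
Selection 13: 2012 + 186 = 2198
Selection 14: 2198 + 186 = 2384
Selection 15: 2384 + 186 = 2570
Selection 16: 2570 + 186 = 2756
Selection 17: 2756 + 186 = 2942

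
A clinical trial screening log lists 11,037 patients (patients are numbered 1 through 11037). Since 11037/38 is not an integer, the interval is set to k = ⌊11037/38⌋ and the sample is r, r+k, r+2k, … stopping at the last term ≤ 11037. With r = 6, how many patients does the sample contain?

k = ⌊11037/38⌋ = 290
Achieved size = ⌊(11037 − 6)/290⌋ + 1 = ⌊11031/290⌋ + 1 = 38 + 1 = 39
(last selection: 6 + 38×290 = 11026 ≤ 11037; next would be 11316 > 11037)

39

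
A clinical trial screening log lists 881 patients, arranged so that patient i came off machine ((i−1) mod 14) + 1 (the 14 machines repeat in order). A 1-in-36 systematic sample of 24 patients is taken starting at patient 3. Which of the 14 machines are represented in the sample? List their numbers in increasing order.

Consecutive selections differ by k = 36, so their machine numbers differ by 36 mod 14 = 8.
gcd(36, 14) = 2, so the sample visits 14/2 = 7 distinct residues mod 14.
Start 3 is machine 3; the machines hit are 1, 3, 5, 7, 9, 11, 13.

1, 3, 5, 7, 9, 11, 13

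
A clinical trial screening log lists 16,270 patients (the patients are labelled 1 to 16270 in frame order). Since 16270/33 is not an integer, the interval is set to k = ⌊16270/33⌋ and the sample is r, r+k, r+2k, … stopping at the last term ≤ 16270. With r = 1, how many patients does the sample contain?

k = ⌊16270/33⌋ = 493
Achieved size = ⌊(16270 − 1)/493⌋ + 1 = ⌊16269/493⌋ + 1 = 33 + 1 = 34
(last selection: 1 + 33×493 = 16270 ≤ 16270; next would be 16763 > 16270)

34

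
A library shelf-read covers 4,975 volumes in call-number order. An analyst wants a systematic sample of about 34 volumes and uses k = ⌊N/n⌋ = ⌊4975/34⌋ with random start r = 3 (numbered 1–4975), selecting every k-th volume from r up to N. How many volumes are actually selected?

35

k = ⌊4975/34⌋ = 146
Achieved size = ⌊(4975 − 3)/146⌋ + 1 = ⌊4972/146⌋ + 1 = 34 + 1 = 35
(last selection: 3 + 34×146 = 4967 ≤ 4975; next would be 5113 > 4975)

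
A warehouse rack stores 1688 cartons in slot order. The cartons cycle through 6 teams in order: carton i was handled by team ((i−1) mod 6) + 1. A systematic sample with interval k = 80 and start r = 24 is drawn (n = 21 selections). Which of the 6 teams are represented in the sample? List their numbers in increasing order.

Consecutive selections differ by k = 80, so their team numbers differ by 80 mod 6 = 2.
gcd(80, 6) = 2, so the sample visits 6/2 = 3 distinct residues mod 6.
Start 24 is team 6; the teams hit are 2, 4, 6.

2, 4, 6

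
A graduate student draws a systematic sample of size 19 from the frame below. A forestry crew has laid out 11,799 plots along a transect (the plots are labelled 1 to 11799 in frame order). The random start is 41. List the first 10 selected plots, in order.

k = N/n = 11799/19 = 621
plot 1: 41
plot 2: 41 + 621 = 662
plot 3: 662 + 621 = 1283
plot 4: 1283 + 621 = 1904
plot 5: 1904 + 621 = 2525
plot 6: 2525 + 621 = 3146
plot 7: 3146 + 621 = 3767
plot 8: 3767 + 621 = 4388
plot 9: 4388 + 621 = 5009
plot 10: 5009 + 621 = 5630

41, 662, 1283, 1904, 2525, 3146, 3767, 4388, 5009, 5630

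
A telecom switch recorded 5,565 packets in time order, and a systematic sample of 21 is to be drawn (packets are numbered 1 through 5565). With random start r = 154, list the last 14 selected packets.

k = N/n = 5565/21 = 265
8th selection = 154 + 7×265 = 2009
9th: 2009 + 265 = 2274
10th: 2274 + 265 = 2539
11th: 2539 + 265 = 2804
12th: 2804 + 265 = 3069
13th: 3069 + 265 = 3334
14th: 3334 + 265 = 3599
15th: 3599 + 265 = 3864
16th: 3864 + 265 = 4129
17th: 4129 + 265 = 4394
18th: 4394 + 265 = 4659
19th: 4659 + 265 = 4924
20th: 4924 + 265 = 5189
21st: 5189 + 265 = 5454

2009, 2274, 2539, 2804, 3069, 3334, 3599, 3864, 4129, 4394, 4659, 4924, 5189, 5454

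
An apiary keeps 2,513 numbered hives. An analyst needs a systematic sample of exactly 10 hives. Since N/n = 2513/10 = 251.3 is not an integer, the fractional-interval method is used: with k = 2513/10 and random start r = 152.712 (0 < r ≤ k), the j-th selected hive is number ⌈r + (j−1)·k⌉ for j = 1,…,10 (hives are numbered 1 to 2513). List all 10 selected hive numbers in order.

153, 405, 656, 907, 1158, 1410, 1661, 1912, 2164, 2415

j=1: r + 0k = 152.712 → ⌈·⌉ = 153
j=2: r + 1k = 404.012 → ⌈·⌉ = 405
j=3: r + 2k = 655.312 → ⌈·⌉ = 656
j=4: r + 3k = 906.612 → ⌈·⌉ = 907
j=5: r + 4k = 1157.912 → ⌈·⌉ = 1158
j=6: r + 5k = 1409.212 → ⌈·⌉ = 1410
j=7: r + 6k = 1660.512 → ⌈·⌉ = 1661
j=8: r + 7k = 1911.812 → ⌈·⌉ = 1912
j=9: r + 8k = 2163.112 → ⌈·⌉ = 2164
j=10: r + 9k = 2414.412 → ⌈·⌉ = 2415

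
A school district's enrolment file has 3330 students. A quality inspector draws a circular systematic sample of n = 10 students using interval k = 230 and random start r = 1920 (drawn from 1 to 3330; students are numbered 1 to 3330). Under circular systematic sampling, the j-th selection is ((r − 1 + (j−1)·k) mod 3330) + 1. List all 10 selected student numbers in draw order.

1920, 2150, 2380, 2610, 2840, 3070, 3300, 200, 430, 660

Selection 1: 1920
Selection 2: 1920 + 230 = 2150
Selection 3: 2150 + 230 = 2380
Selection 4: 2380 + 230 = 2610
Selection 5: 2610 + 230 = 2840
Selection 6: 2840 + 230 = 3070
Selection 7: 3070 + 230 = 3300
Selection 8: 3300 + 230 = 3530 → 3530 − 3330 = 200
Selection 9: 200 + 230 = 430
Selection 10: 430 + 230 = 660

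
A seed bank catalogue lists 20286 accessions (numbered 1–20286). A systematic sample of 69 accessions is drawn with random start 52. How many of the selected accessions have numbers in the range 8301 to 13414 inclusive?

17

k = 20286/69 = 294
First selection ≥ 8301: 52 + ⌈(8301−52)/294⌉·294 = 52 + 29×294 = 8578
Last selection ≤ 13414: 52 + ⌊(13414−52)/294⌋·294 = 52 + 45×294 = 13282
Count = 45 − 29 + 1 = 17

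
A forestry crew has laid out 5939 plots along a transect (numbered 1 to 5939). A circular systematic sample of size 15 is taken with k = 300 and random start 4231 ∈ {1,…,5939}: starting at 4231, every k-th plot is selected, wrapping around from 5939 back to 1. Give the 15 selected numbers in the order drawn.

Selection 1: 4231
Selection 2: 4231 + 300 = 4531
Selection 3: 4531 + 300 = 4831
Selection 4: 4831 + 300 = 5131
Selection 5: 5131 + 300 = 5431
Selection 6: 5431 + 300 = 5731
Selection 7: 5731 + 300 = 6031 → 6031 − 5939 = 92
Selection 8: 92 + 300 = 392
Selection 9: 392 + 300 = 692
Selection 10: 692 + 300 = 992
Selection 11: 992 + 300 = 1292
Selection 12: 1292 + 300 = 1592
Selection 13: 1592 + 300 = 1892
Selection 14: 1892 + 300 = 2192
Selection 15: 2192 + 300 = 2492

4231, 4531, 4831, 5131, 5431, 5731, 92, 392, 692, 992, 1292, 1592, 1892, 2192, 2492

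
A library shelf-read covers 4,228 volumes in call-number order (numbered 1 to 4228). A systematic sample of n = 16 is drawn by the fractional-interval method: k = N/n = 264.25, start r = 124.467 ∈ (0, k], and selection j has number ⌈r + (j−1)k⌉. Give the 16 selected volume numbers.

j=1: r + 0k = 124.467 → ⌈·⌉ = 125
j=2: r + 1k = 388.717 → ⌈·⌉ = 389
j=3: r + 2k = 652.967 → ⌈·⌉ = 653
j=4: r + 3k = 917.217 → ⌈·⌉ = 918
j=5: r + 4k = 1181.467 → ⌈·⌉ = 1182
j=6: r + 5k = 1445.717 → ⌈·⌉ = 1446
j=7: r + 6k = 1709.967 → ⌈·⌉ = 1710
j=8: r + 7k = 1974.217 → ⌈·⌉ = 1975
j=9: r + 8k = 2238.467 → ⌈·⌉ = 2239
j=10: r + 9k = 2502.717 → ⌈·⌉ = 2503
j=11: r + 10k = 2766.967 → ⌈·⌉ = 2767
j=12: r + 11k = 3031.217 → ⌈·⌉ = 3032
j=13: r + 12k = 3295.467 → ⌈·⌉ = 3296
j=14: r + 13k = 3559.717 → ⌈·⌉ = 3560
j=15: r + 14k = 3823.967 → ⌈·⌉ = 3824
j=16: r + 15k = 4088.217 → ⌈·⌉ = 4089

125, 389, 653, 918, 1182, 1446, 1710, 1975, 2239, 2503, 2767, 3032, 3296, 3560, 3824, 4089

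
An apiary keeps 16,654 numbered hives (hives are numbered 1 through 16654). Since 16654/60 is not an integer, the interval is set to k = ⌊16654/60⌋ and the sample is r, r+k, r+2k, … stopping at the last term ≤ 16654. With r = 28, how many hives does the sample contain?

61

k = ⌊16654/60⌋ = 277
Achieved size = ⌊(16654 − 28)/277⌋ + 1 = ⌊16626/277⌋ + 1 = 60 + 1 = 61
(last selection: 28 + 60×277 = 16648 ≤ 16654; next would be 16925 > 16654)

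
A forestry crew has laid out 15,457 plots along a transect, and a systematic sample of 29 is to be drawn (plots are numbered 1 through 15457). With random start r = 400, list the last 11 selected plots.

k = N/n = 15457/29 = 533
19th selection = 400 + 18×533 = 9994
20th: 9994 + 533 = 10527
21st: 10527 + 533 = 11060
22nd: 11060 + 533 = 11593
23rd: 11593 + 533 = 12126
24th: 12126 + 533 = 12659
25th: 12659 + 533 = 13192
26th: 13192 + 533 = 13725
27th: 13725 + 533 = 14258
28th: 14258 + 533 = 14791
29th: 14791 + 533 = 15324

9994, 10527, 11060, 11593, 12126, 12659, 13192, 13725, 14258, 14791, 15324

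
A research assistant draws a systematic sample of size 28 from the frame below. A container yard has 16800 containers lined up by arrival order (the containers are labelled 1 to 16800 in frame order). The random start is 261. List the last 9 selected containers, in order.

11661, 12261, 12861, 13461, 14061, 14661, 15261, 15861, 16461

k = N/n = 16800/28 = 600
20th selection = 261 + 19×600 = 11661
21st: 11661 + 600 = 12261
22nd: 12261 + 600 = 12861
23rd: 12861 + 600 = 13461
24th: 13461 + 600 = 14061
25th: 14061 + 600 = 14661
26th: 14661 + 600 = 15261
27th: 15261 + 600 = 15861
28th: 15861 + 600 = 16461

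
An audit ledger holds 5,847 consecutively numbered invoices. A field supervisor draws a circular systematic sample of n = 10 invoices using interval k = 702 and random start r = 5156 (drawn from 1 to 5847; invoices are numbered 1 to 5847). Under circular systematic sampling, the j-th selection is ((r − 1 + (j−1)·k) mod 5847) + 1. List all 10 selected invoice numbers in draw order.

Selection 1: 5156
Selection 2: 5156 + 702 = 5858 → 5858 − 5847 = 11
Selection 3: 11 + 702 = 713
Selection 4: 713 + 702 = 1415
Selection 5: 1415 + 702 = 2117
Selection 6: 2117 + 702 = 2819
Selection 7: 2819 + 702 = 3521
Selection 8: 3521 + 702 = 4223
Selection 9: 4223 + 702 = 4925
Selection 10: 4925 + 702 = 5627

5156, 11, 713, 1415, 2117, 2819, 3521, 4223, 4925, 5627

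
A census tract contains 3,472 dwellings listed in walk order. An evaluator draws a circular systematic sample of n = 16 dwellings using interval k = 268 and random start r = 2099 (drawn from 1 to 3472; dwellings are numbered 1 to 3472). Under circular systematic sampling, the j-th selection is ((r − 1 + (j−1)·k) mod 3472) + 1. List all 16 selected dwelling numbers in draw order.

Selection 1: 2099
Selection 2: 2099 + 268 = 2367
Selection 3: 2367 + 268 = 2635
Selection 4: 2635 + 268 = 2903
Selection 5: 2903 + 268 = 3171
Selection 6: 3171 + 268 = 3439
Selection 7: 3439 + 268 = 3707 → 3707 − 3472 = 235
Selection 8: 235 + 268 = 503
Selection 9: 503 + 268 = 771
Selection 10: 771 + 268 = 1039
Selection 11: 1039 + 268 = 1307
Selection 12: 1307 + 268 = 1575
Selection 13: 1575 + 268 = 1843
Selection 14: 1843 + 268 = 2111
Selection 15: 2111 + 268 = 2379
Selection 16: 2379 + 268 = 2647

2099, 2367, 2635, 2903, 3171, 3439, 235, 503, 771, 1039, 1307, 1575, 1843, 2111, 2379, 2647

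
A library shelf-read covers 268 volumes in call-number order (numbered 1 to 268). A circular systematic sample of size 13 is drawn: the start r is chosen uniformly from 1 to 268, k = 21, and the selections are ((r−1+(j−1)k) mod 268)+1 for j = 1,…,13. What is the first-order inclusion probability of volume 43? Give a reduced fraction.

13/268

For each position j, as r ranges over 1…268 the j-th selection hits every volume exactly once, so volume 43 is selected for exactly 13 of the 268 starts.
Inclusion probability = 13/268.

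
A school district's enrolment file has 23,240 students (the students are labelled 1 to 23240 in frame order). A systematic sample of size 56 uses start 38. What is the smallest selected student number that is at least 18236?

18298

k = 23240/56 = 415
Steps past start: ⌈(18236 − 38)/415⌉ = ⌈18198/415⌉ = 44
Selected student: 38 + 44×415 = 18298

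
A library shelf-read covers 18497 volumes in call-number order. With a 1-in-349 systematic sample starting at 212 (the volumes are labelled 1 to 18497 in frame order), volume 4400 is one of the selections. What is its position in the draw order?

k = 349
position = (4400 − 212)/349 + 1 = 4188/349 + 1 = 12 + 1 = 13

13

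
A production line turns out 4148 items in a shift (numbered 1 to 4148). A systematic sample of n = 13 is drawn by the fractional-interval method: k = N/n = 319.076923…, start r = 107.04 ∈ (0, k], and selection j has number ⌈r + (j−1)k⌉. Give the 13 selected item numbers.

108, 427, 746, 1065, 1384, 1703, 2022, 2341, 2660, 2979, 3298, 3617, 3936

j=1: r + 0k = 107.04 → ⌈·⌉ = 108
j=2: r + 1k = 426.116923… → ⌈·⌉ = 427
j=3: r + 2k = 745.193846… → ⌈·⌉ = 746
j=4: r + 3k = 1064.270769… → ⌈·⌉ = 1065
j=5: r + 4k = 1383.347692… → ⌈·⌉ = 1384
j=6: r + 5k = 1702.424615… → ⌈·⌉ = 1703
j=7: r + 6k = 2021.501538… → ⌈·⌉ = 2022
j=8: r + 7k = 2340.578461… → ⌈·⌉ = 2341
j=9: r + 8k = 2659.655384… → ⌈·⌉ = 2660
j=10: r + 9k = 2978.732307… → ⌈·⌉ = 2979
j=11: r + 10k = 3297.809230… → ⌈·⌉ = 3298
j=12: r + 11k = 3616.886153… → ⌈·⌉ = 3617
j=13: r + 12k = 3935.963076… → ⌈·⌉ = 3936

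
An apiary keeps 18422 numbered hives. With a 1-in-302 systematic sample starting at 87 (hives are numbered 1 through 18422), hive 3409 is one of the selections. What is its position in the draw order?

k = 302
position = (3409 − 87)/302 + 1 = 3322/302 + 1 = 11 + 1 = 12

12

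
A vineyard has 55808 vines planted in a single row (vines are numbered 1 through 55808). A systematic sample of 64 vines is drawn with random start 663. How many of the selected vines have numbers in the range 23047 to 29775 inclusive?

k = 55808/64 = 872
First selection ≥ 23047: 663 + ⌈(23047−663)/872⌉·872 = 663 + 26×872 = 23335
Last selection ≤ 29775: 663 + ⌊(29775−663)/872⌋·872 = 663 + 33×872 = 29439
Count = 33 − 26 + 1 = 8

8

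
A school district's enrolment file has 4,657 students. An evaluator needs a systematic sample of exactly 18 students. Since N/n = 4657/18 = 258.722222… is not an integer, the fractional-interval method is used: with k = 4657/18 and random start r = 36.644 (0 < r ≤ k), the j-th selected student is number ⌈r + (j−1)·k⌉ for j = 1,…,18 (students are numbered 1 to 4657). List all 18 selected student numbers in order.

j=1: r + 0k = 36.644 → ⌈·⌉ = 37
j=2: r + 1k = 295.366222… → ⌈·⌉ = 296
j=3: r + 2k = 554.088444… → ⌈·⌉ = 555
j=4: r + 3k = 812.810666… → ⌈·⌉ = 813
j=5: r + 4k = 1071.532888… → ⌈·⌉ = 1072
j=6: r + 5k = 1330.255111… → ⌈·⌉ = 1331
j=7: r + 6k = 1588.977333… → ⌈·⌉ = 1589
j=8: r + 7k = 1847.699555… → ⌈·⌉ = 1848
j=9: r + 8k = 2106.421777… → ⌈·⌉ = 2107
j=10: r + 9k = 2365.144 → ⌈·⌉ = 2366
j=11: r + 10k = 2623.866222… → ⌈·⌉ = 2624
j=12: r + 11k = 2882.588444… → ⌈·⌉ = 2883
j=13: r + 12k = 3141.310666… → ⌈·⌉ = 3142
j=14: r + 13k = 3400.032888… → ⌈·⌉ = 3401
j=15: r + 14k = 3658.755111… → ⌈·⌉ = 3659
j=16: r + 15k = 3917.477333… → ⌈·⌉ = 3918
j=17: r + 16k = 4176.199555… → ⌈·⌉ = 4177
j=18: r + 17k = 4434.921777… → ⌈·⌉ = 4435

37, 296, 555, 813, 1072, 1331, 1589, 1848, 2107, 2366, 2624, 2883, 3142, 3401, 3659, 3918, 4177, 4435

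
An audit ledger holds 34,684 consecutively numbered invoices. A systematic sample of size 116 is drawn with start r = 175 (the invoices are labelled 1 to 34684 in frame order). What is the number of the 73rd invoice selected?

21703

k = 34684/116 = 299
73rd selection = r + (73−1)·k = 175 + 72×299 = 175 + 21528 = 21703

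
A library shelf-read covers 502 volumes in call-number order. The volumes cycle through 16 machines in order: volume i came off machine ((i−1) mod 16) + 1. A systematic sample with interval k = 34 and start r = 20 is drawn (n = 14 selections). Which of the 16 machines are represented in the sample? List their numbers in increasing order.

2, 4, 6, 8, 10, 12, 14, 16

Consecutive selections differ by k = 34, so their machine numbers differ by 34 mod 16 = 2.
gcd(34, 16) = 2, so the sample visits 16/2 = 8 distinct residues mod 16.
Start 20 is machine 4; the machines hit are 2, 4, 6, 8, 10, 12, 14, 16.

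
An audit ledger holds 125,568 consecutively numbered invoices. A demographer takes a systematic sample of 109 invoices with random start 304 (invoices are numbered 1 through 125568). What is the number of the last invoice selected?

k = 125568/109 = 1152
109th selection = r + (109−1)·k = 304 + 108×1152 = 304 + 124416 = 124720

124720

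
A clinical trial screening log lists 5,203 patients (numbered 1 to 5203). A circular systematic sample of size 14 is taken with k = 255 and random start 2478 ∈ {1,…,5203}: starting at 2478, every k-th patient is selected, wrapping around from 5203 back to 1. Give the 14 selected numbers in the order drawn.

Selection 1: 2478
Selection 2: 2478 + 255 = 2733
Selection 3: 2733 + 255 = 2988
Selection 4: 2988 + 255 = 3243
Selection 5: 3243 + 255 = 3498
Selection 6: 3498 + 255 = 3753
Selection 7: 3753 + 255 = 4008
Selection 8: 4008 + 255 = 4263
Selection 9: 4263 + 255 = 4518
Selection 10: 4518 + 255 = 4773
Selection 11: 4773 + 255 = 5028
Selection 12: 5028 + 255 = 5283 → 5283 − 5203 = 80
Selection 13: 80 + 255 = 335
Selection 14: 335 + 255 = 590

2478, 2733, 2988, 3243, 3498, 3753, 4008, 4263, 4518, 4773, 5028, 80, 335, 590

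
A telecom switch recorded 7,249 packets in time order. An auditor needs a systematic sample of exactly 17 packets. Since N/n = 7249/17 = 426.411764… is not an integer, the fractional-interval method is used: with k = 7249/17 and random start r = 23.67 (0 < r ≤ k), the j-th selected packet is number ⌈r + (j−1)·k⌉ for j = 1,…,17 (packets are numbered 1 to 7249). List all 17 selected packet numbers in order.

j=1: r + 0k = 23.67 → ⌈·⌉ = 24
j=2: r + 1k = 450.081764… → ⌈·⌉ = 451
j=3: r + 2k = 876.493529… → ⌈·⌉ = 877
j=4: r + 3k = 1302.905294… → ⌈·⌉ = 1303
j=5: r + 4k = 1729.317058… → ⌈·⌉ = 1730
j=6: r + 5k = 2155.728823… → ⌈·⌉ = 2156
j=7: r + 6k = 2582.140588… → ⌈·⌉ = 2583
j=8: r + 7k = 3008.552352… → ⌈·⌉ = 3009
j=9: r + 8k = 3434.964117… → ⌈·⌉ = 3435
j=10: r + 9k = 3861.375882… → ⌈·⌉ = 3862
j=11: r + 10k = 4287.787647… → ⌈·⌉ = 4288
j=12: r + 11k = 4714.199411… → ⌈·⌉ = 4715
j=13: r + 12k = 5140.611176… → ⌈·⌉ = 5141
j=14: r + 13k = 5567.022941… → ⌈·⌉ = 5568
j=15: r + 14k = 5993.434705… → ⌈·⌉ = 5994
j=16: r + 15k = 6419.846470… → ⌈·⌉ = 6420
j=17: r + 16k = 6846.258235… → ⌈·⌉ = 6847

24, 451, 877, 1303, 1730, 2156, 2583, 3009, 3435, 3862, 4288, 4715, 5141, 5568, 5994, 6420, 6847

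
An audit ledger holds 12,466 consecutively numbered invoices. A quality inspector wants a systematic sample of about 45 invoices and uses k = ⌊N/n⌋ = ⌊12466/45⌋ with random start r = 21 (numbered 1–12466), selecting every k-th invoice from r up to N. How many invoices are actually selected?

k = ⌊12466/45⌋ = 277
Achieved size = ⌊(12466 − 21)/277⌋ + 1 = ⌊12445/277⌋ + 1 = 44 + 1 = 45
(last selection: 21 + 44×277 = 12209 ≤ 12466; next would be 12486 > 12466)

45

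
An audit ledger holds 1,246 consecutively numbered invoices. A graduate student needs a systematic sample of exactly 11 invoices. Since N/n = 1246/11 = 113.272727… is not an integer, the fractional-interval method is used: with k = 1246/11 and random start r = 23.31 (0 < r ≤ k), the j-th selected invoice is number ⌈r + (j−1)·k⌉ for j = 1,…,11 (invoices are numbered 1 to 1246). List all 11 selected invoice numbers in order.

24, 137, 250, 364, 477, 590, 703, 817, 930, 1043, 1157

j=1: r + 0k = 23.31 → ⌈·⌉ = 24
j=2: r + 1k = 136.582727… → ⌈·⌉ = 137
j=3: r + 2k = 249.855454… → ⌈·⌉ = 250
j=4: r + 3k = 363.128181… → ⌈·⌉ = 364
j=5: r + 4k = 476.400909… → ⌈·⌉ = 477
j=6: r + 5k = 589.673636… → ⌈·⌉ = 590
j=7: r + 6k = 702.946363… → ⌈·⌉ = 703
j=8: r + 7k = 816.219090… → ⌈·⌉ = 817
j=9: r + 8k = 929.491818… → ⌈·⌉ = 930
j=10: r + 9k = 1042.764545… → ⌈·⌉ = 1043
j=11: r + 10k = 1156.037272… → ⌈·⌉ = 1157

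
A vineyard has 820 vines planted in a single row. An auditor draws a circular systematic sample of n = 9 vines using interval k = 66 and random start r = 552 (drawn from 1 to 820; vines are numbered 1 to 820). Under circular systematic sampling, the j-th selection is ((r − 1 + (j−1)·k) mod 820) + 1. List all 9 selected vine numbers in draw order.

Selection 1: 552
Selection 2: 552 + 66 = 618
Selection 3: 618 + 66 = 684
Selection 4: 684 + 66 = 750
Selection 5: 750 + 66 = 816
Selection 6: 816 + 66 = 882 → 882 − 820 = 62
Selection 7: 62 + 66 = 128
Selection 8: 128 + 66 = 194
Selection 9: 194 + 66 = 260

552, 618, 684, 750, 816, 62, 128, 194, 260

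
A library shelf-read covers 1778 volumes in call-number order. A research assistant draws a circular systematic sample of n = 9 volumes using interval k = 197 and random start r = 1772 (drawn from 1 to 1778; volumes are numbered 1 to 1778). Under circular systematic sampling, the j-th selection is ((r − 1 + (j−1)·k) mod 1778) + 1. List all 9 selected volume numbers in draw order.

1772, 191, 388, 585, 782, 979, 1176, 1373, 1570

Selection 1: 1772
Selection 2: 1772 + 197 = 1969 → 1969 − 1778 = 191
Selection 3: 191 + 197 = 388
Selection 4: 388 + 197 = 585
Selection 5: 585 + 197 = 782
Selection 6: 782 + 197 = 979
Selection 7: 979 + 197 = 1176
Selection 8: 1176 + 197 = 1373
Selection 9: 1373 + 197 = 1570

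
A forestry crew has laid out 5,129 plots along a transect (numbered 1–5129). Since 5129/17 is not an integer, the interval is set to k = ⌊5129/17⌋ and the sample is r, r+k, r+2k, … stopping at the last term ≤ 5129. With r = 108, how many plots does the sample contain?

17

k = ⌊5129/17⌋ = 301
Achieved size = ⌊(5129 − 108)/301⌋ + 1 = ⌊5021/301⌋ + 1 = 16 + 1 = 17
(last selection: 108 + 16×301 = 4924 ≤ 5129; next would be 5225 > 5129)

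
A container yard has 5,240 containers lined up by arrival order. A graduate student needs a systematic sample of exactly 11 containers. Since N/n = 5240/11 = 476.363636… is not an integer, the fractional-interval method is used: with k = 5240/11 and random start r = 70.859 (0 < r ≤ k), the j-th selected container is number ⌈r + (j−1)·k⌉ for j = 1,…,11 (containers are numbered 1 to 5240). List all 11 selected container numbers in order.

71, 548, 1024, 1500, 1977, 2453, 2930, 3406, 3882, 4359, 4835

j=1: r + 0k = 70.859 → ⌈·⌉ = 71
j=2: r + 1k = 547.222636… → ⌈·⌉ = 548
j=3: r + 2k = 1023.586272… → ⌈·⌉ = 1024
j=4: r + 3k = 1499.949909… → ⌈·⌉ = 1500
j=5: r + 4k = 1976.313545… → ⌈·⌉ = 1977
j=6: r + 5k = 2452.677181… → ⌈·⌉ = 2453
j=7: r + 6k = 2929.040818… → ⌈·⌉ = 2930
j=8: r + 7k = 3405.404454… → ⌈·⌉ = 3406
j=9: r + 8k = 3881.768090… → ⌈·⌉ = 3882
j=10: r + 9k = 4358.131727… → ⌈·⌉ = 4359
j=11: r + 10k = 4834.495363… → ⌈·⌉ = 4835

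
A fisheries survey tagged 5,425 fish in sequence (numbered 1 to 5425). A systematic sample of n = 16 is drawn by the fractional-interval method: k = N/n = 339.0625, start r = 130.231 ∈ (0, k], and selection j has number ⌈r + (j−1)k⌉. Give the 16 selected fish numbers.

131, 470, 809, 1148, 1487, 1826, 2165, 2504, 2843, 3182, 3521, 3860, 4199, 4539, 4878, 5217

j=1: r + 0k = 130.231 → ⌈·⌉ = 131
j=2: r + 1k = 469.2935 → ⌈·⌉ = 470
j=3: r + 2k = 808.356 → ⌈·⌉ = 809
j=4: r + 3k = 1147.4185 → ⌈·⌉ = 1148
j=5: r + 4k = 1486.481 → ⌈·⌉ = 1487
j=6: r + 5k = 1825.5435 → ⌈·⌉ = 1826
j=7: r + 6k = 2164.606 → ⌈·⌉ = 2165
j=8: r + 7k = 2503.6685 → ⌈·⌉ = 2504
j=9: r + 8k = 2842.731 → ⌈·⌉ = 2843
j=10: r + 9k = 3181.7935 → ⌈·⌉ = 3182
j=11: r + 10k = 3520.856 → ⌈·⌉ = 3521
j=12: r + 11k = 3859.9185 → ⌈·⌉ = 3860
j=13: r + 12k = 4198.981 → ⌈·⌉ = 4199
j=14: r + 13k = 4538.0435 → ⌈·⌉ = 4539
j=15: r + 14k = 4877.106 → ⌈·⌉ = 4878
j=16: r + 15k = 5216.1685 → ⌈·⌉ = 5217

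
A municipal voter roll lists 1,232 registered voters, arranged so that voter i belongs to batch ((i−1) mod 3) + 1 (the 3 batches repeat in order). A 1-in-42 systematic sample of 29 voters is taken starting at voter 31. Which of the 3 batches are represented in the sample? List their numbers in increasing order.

Consecutive selections differ by k = 42, so their batch numbers differ by 42 mod 3 = 0.
gcd(42, 3) = 3, so the sample visits 3/3 = 1 distinct residues mod 3.
Start 31 is batch 1; the batches hit are 1.

1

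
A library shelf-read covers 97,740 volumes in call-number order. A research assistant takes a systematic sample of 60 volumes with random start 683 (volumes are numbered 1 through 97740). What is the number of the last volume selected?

96794

k = 97740/60 = 1629
60th selection = r + (60−1)·k = 683 + 59×1629 = 683 + 96111 = 96794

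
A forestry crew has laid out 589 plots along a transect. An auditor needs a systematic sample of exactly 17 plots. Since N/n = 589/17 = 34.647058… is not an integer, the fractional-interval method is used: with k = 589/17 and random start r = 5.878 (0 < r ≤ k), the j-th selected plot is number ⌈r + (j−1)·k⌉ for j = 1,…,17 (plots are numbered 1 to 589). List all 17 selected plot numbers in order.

6, 41, 76, 110, 145, 180, 214, 249, 284, 318, 353, 387, 422, 457, 491, 526, 561

j=1: r + 0k = 5.878 → ⌈·⌉ = 6
j=2: r + 1k = 40.525058… → ⌈·⌉ = 41
j=3: r + 2k = 75.172117… → ⌈·⌉ = 76
j=4: r + 3k = 109.819176… → ⌈·⌉ = 110
j=5: r + 4k = 144.466235… → ⌈·⌉ = 145
j=6: r + 5k = 179.113294… → ⌈·⌉ = 180
j=7: r + 6k = 213.760352… → ⌈·⌉ = 214
j=8: r + 7k = 248.407411… → ⌈·⌉ = 249
j=9: r + 8k = 283.054470… → ⌈·⌉ = 284
j=10: r + 9k = 317.701529… → ⌈·⌉ = 318
j=11: r + 10k = 352.348588… → ⌈·⌉ = 353
j=12: r + 11k = 386.995647… → ⌈·⌉ = 387
j=13: r + 12k = 421.642705… → ⌈·⌉ = 422
j=14: r + 13k = 456.289764… → ⌈·⌉ = 457
j=15: r + 14k = 490.936823… → ⌈·⌉ = 491
j=16: r + 15k = 525.583882… → ⌈·⌉ = 526
j=17: r + 16k = 560.230941… → ⌈·⌉ = 561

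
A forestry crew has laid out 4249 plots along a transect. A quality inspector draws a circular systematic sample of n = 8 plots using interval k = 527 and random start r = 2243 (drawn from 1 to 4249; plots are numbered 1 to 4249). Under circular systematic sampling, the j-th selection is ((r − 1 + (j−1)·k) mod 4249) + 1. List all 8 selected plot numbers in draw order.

Selection 1: 2243
Selection 2: 2243 + 527 = 2770
Selection 3: 2770 + 527 = 3297
Selection 4: 3297 + 527 = 3824
Selection 5: 3824 + 527 = 4351 → 4351 − 4249 = 102
Selection 6: 102 + 527 = 629
Selection 7: 629 + 527 = 1156
Selection 8: 1156 + 527 = 1683

2243, 2770, 3297, 3824, 102, 629, 1156, 1683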